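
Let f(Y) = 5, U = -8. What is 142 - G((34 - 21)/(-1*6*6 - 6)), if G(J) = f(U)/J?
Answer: 2056/13 ≈ 158.15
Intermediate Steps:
G(J) = 5/J
142 - G((34 - 21)/(-1*6*6 - 6)) = 142 - 5/((34 - 21)/(-1*6*6 - 6)) = 142 - 5/(13/(-6*6 - 6)) = 142 - 5/(13/(-36 - 6)) = 142 - 5/(13/(-42)) = 142 - 5/(13*(-1/42)) = 142 - 5/(-13/42) = 142 - 5*(-42)/13 = 142 - 1*(-210/13) = 142 + 210/13 = 2056/13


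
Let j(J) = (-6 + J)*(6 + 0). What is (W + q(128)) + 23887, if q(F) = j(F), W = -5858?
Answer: 18761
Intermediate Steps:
j(J) = -36 + 6*J (j(J) = (-6 + J)*6 = -36 + 6*J)
q(F) = -36 + 6*F
(W + q(128)) + 23887 = (-5858 + (-36 + 6*128)) + 23887 = (-5858 + (-36 + 768)) + 23887 = (-5858 + 732) + 23887 = -5126 + 23887 = 18761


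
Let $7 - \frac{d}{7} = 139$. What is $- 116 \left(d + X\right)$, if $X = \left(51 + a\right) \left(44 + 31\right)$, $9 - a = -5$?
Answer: $-458316$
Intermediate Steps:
$d = -924$ ($d = 49 - 973 = -924$)
$a = 14$ ($a = 9 - -5 = 9 + 5 = 14$)
$X = 4875$ ($X = \left(51 + 14\right) \left(44 + 31\right) = 65 \cdot 75 = 4875$)
$- 116 \left(d + X\right) = - 116 \left(-924 + 4875\right) = \left(-116\right) 3951 = -458316$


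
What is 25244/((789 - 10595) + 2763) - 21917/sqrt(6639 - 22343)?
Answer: -25244/7043 + 21917*I*sqrt(3926)/7852 ≈ -3.5843 + 174.89*I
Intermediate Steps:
25244/((789 - 10595) + 2763) - 21917/sqrt(6639 - 22343) = 25244/(-9806 + 2763) - 21917*(-I*sqrt(3926)/7852) = 25244/(-7043) - 21917*(-I*sqrt(3926)/7852) = 25244*(-1/7043) - (-21917)*I*sqrt(3926)/7852 = -25244/7043 + 21917*I*sqrt(3926)/7852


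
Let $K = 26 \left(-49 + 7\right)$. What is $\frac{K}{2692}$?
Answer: $- \frac{273}{673} \approx -0.40565$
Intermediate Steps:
$K = -1092$ ($K = 26 \left(-42\right) = -1092$)
$\frac{K}{2692} = - \frac{1092}{2692} = \left(-1092\right) \frac{1}{2692} = - \frac{273}{673}$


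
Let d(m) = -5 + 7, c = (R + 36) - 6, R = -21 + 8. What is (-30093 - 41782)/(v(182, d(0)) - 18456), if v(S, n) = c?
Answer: 71875/18439 ≈ 3.8980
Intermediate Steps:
R = -13
c = 17 (c = (-13 + 36) - 6 = 23 - 6 = 17)
d(m) = 2
v(S, n) = 17
(-30093 - 41782)/(v(182, d(0)) - 18456) = (-30093 - 41782)/(17 - 18456) = -71875/(-18439) = -71875*(-1/18439) = 71875/18439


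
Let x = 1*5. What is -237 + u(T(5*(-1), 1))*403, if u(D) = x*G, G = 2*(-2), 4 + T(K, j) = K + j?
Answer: -8297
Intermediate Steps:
T(K, j) = -4 + K + j (T(K, j) = -4 + (K + j) = -4 + K + j)
x = 5
G = -4
u(D) = -20 (u(D) = 5*(-4) = -20)
-237 + u(T(5*(-1), 1))*403 = -237 - 20*403 = -237 - 8060 = -8297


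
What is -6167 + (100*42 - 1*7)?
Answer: -1974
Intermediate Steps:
-6167 + (100*42 - 1*7) = -6167 + (4200 - 7) = -6167 + 4193 = -1974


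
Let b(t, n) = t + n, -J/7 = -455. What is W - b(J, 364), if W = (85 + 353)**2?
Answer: 188295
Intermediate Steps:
J = 3185 (J = -7*(-455) = 3185)
b(t, n) = n + t
W = 191844 (W = 438**2 = 191844)
W - b(J, 364) = 191844 - (364 + 3185) = 191844 - 1*3549 = 191844 - 3549 = 188295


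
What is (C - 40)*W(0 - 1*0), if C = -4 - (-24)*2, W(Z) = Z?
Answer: 0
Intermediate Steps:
C = 44 (C = -4 - 6*(-8) = -4 + 48 = 44)
(C - 40)*W(0 - 1*0) = (44 - 40)*(0 - 1*0) = 4*(0 + 0) = 4*0 = 0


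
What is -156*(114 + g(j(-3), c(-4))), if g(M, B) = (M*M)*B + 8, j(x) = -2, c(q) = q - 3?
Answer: -14664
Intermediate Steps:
c(q) = -3 + q
g(M, B) = 8 + B*M**2 (g(M, B) = M**2*B + 8 = B*M**2 + 8 = 8 + B*M**2)
-156*(114 + g(j(-3), c(-4))) = -156*(114 + (8 + (-3 - 4)*(-2)**2)) = -156*(114 + (8 - 7*4)) = -156*(114 + (8 - 28)) = -156*(114 - 20) = -156*94 = -14664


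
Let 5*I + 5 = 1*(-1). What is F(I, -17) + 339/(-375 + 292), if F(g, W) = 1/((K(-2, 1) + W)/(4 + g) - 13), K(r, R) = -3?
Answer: -48380/11703 ≈ -4.1340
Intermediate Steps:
I = -6/5 (I = -1 + (1*(-1))/5 = -1 + (⅕)*(-1) = -1 - ⅕ = -6/5 ≈ -1.2000)
F(g, W) = 1/(-13 + (-3 + W)/(4 + g)) (F(g, W) = 1/((-3 + W)/(4 + g) - 13) = 1/(-13 + (-3 + W)/(4 + g)))
F(I, -17) + 339/(-375 + 292) = (-4 - 1*(-6/5))/(55 - 1*(-17) + 13*(-6/5)) + 339/(-375 + 292) = (-4 + 6/5)/(55 + 17 - 78/5) + 339/(-83) = -14/5/(282/5) + 339*(-1/83) = (5/282)*(-14/5) - 339/83 = -7/141 - 339/83 = -48380/11703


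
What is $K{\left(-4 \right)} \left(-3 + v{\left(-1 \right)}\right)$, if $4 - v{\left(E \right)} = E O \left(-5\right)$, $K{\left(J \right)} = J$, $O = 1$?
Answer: $16$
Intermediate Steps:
$v{\left(E \right)} = 4 + 5 E$ ($v{\left(E \right)} = 4 - E 1 \left(-5\right) = 4 - E \left(-5\right) = 4 - - 5 E = 4 + 5 E$)
$K{\left(-4 \right)} \left(-3 + v{\left(-1 \right)}\right) = - 4 \left(-3 + \left(4 + 5 \left(-1\right)\right)\right) = - 4 \left(-3 + \left(4 - 5\right)\right) = - 4 \left(-3 - 1\right) = \left(-4\right) \left(-4\right) = 16$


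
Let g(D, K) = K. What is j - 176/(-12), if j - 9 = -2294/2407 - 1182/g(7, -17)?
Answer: 11323477/122757 ≈ 92.243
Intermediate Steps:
j = 3174347/40919 (j = 9 + (-2294/2407 - 1182/(-17)) = 9 + (-2294*1/2407 - 1182*(-1/17)) = 9 + (-2294/2407 + 1182/17) = 9 + 2806076/40919 = 3174347/40919 ≈ 77.576)
j - 176/(-12) = 3174347/40919 - 176/(-12) = 3174347/40919 - 176*(-1)/12 = 3174347/40919 - 1*(-44/3) = 3174347/40919 + 44/3 = 11323477/122757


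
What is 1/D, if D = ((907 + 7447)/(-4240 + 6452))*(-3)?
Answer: -1106/12531 ≈ -0.088261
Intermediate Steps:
D = -12531/1106 (D = (8354/2212)*(-3) = (8354*(1/2212))*(-3) = (4177/1106)*(-3) = -12531/1106 ≈ -11.330)
1/D = 1/(-12531/1106) = -1106/12531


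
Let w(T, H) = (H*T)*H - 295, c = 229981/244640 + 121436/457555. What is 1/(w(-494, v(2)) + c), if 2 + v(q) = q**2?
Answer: -3198178720/7259208528563 ≈ -0.00044057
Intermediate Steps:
c = 3855344557/3198178720 (c = 229981*(1/244640) + 121436*(1/457555) = 229981/244640 + 17348/65365 = 3855344557/3198178720 ≈ 1.2055)
v(q) = -2 + q**2
w(T, H) = -295 + T*H**2 (w(T, H) = T*H**2 - 295 = -295 + T*H**2)
1/(w(-494, v(2)) + c) = 1/((-295 - 494*(-2 + 2**2)**2) + 3855344557/3198178720) = 1/((-295 - 494*(-2 + 4)**2) + 3855344557/3198178720) = 1/((-295 - 494*2**2) + 3855344557/3198178720) = 1/((-295 - 494*4) + 3855344557/3198178720) = 1/((-295 - 1976) + 3855344557/3198178720) = 1/(-2271 + 3855344557/3198178720) = 1/(-7259208528563/3198178720) = -3198178720/7259208528563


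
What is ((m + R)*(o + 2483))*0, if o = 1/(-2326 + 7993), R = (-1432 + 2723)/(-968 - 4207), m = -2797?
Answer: 0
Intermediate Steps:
R = -1291/5175 (R = 1291/(-5175) = 1291*(-1/5175) = -1291/5175 ≈ -0.24947)
o = 1/5667 ≈ 0.00017646
((m + R)*(o + 2483))*0 = ((-2797 - 1291/5175)*(1/5667 + 2483))*0 = -14475766/5175*14071162/5667*0 = -203690848460092/29326725*0 = 0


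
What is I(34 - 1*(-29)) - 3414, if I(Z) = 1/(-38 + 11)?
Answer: -92179/27 ≈ -3414.0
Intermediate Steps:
I(Z) = -1/27 (I(Z) = 1/(-27) = -1/27)
I(34 - 1*(-29)) - 3414 = -1/27 - 3414 = -92179/27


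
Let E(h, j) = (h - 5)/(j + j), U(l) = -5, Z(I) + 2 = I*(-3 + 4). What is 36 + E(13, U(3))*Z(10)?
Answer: 148/5 ≈ 29.600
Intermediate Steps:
Z(I) = -2 + I (Z(I) = -2 + I*(-3 + 4) = -2 + I*1 = -2 + I)
E(h, j) = (-5 + h)/(2*j) (E(h, j) = (-5 + h)/((2*j)) = (-5 + h)*(1/(2*j)) = (-5 + h)/(2*j))
36 + E(13, U(3))*Z(10) = 36 + ((½)*(-5 + 13)/(-5))*(-2 + 10) = 36 + ((½)*(-⅕)*8)*8 = 36 - ⅘*8 = 36 - 32/5 = 148/5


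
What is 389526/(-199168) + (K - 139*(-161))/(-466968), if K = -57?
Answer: -11646375329/5812817664 ≈ -2.0036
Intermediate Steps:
389526/(-199168) + (K - 139*(-161))/(-466968) = 389526/(-199168) + (-57 - 139*(-161))/(-466968) = 389526*(-1/199168) + (-57 + 22379)*(-1/466968) = -194763/99584 + 22322*(-1/466968) = -194763/99584 - 11161/233484 = -11646375329/5812817664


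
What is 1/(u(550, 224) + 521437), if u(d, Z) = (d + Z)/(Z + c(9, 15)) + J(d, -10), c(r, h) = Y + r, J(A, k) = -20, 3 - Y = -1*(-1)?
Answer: 235/122533769 ≈ 1.9178e-6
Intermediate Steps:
Y = 2 (Y = 3 - (-1)*(-1) = 3 - 1*1 = 3 - 1 = 2)
c(r, h) = 2 + r
u(d, Z) = -20 + (Z + d)/(11 + Z) (u(d, Z) = (d + Z)/(Z + (2 + 9)) - 20 = (Z + d)/(Z + 11) - 20 = (Z + d)/(11 + Z) - 20 = -20 + (Z + d)/(11 + Z))
1/(u(550, 224) + 521437) = 1/((-220 + 550 - 19*224)/(11 + 224) + 521437) = 1/((-220 + 550 - 4256)/235 + 521437) = 1/((1/235)*(-3926) + 521437) = 1/(-3926/235 + 521437) = 1/(122533769/235) = 235/122533769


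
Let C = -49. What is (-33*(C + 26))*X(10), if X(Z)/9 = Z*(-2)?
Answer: -136620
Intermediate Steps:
X(Z) = -18*Z (X(Z) = 9*(Z*(-2)) = 9*(-2*Z) = -18*Z)
(-33*(C + 26))*X(10) = (-33*(-49 + 26))*(-18*10) = -33*(-23)*(-180) = 759*(-180) = -136620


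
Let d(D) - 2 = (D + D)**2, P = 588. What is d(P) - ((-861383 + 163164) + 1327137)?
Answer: 754060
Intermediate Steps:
d(D) = 2 + 4*D**2 (d(D) = 2 + (D + D)**2 = 2 + (2*D)**2 = 2 + 4*D**2)
d(P) - ((-861383 + 163164) + 1327137) = (2 + 4*588**2) - ((-861383 + 163164) + 1327137) = (2 + 4*345744) - (-698219 + 1327137) = (2 + 1382976) - 1*628918 = 1382978 - 628918 = 754060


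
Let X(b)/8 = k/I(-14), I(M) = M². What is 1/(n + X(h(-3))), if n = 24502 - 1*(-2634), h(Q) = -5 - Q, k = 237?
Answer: 49/1330138 ≈ 3.6838e-5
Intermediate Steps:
n = 27136 (n = 24502 + 2634 = 27136)
X(b) = 474/49 (X(b) = 8*(237/((-14)²)) = 8*(237/196) = 474/49)
1/(n + X(h(-3))) = 1/(27136 + 474/49) = 1/(1330138/49) = 49/1330138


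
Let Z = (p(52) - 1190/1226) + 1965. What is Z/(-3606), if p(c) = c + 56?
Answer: -635077/1105239 ≈ -0.57461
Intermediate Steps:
p(c) = 56 + c
Z = 1270154/613 (Z = ((56 + 52) - 1190/1226) + 1965 = (108 - 1190*1/1226) + 1965 = (108 - 595/613) + 1965 = 65609/613 + 1965 = 1270154/613 ≈ 2072.0)
Z/(-3606) = (1270154/613)/(-3606) = (1270154/613)*(-1/3606) = -635077/1105239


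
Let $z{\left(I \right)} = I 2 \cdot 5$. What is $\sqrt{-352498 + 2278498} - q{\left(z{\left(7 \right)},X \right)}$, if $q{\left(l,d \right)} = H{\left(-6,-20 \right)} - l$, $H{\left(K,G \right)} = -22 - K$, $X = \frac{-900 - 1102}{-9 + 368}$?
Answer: $86 + 60 \sqrt{535} \approx 1473.8$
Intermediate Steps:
$X = - \frac{2002}{359} \approx -5.5766$
$z{\left(I \right)} = 10 I$ ($z{\left(I \right)} = 2 I 5 = 10 I$)
$q{\left(l,d \right)} = -16 - l$ ($q{\left(l,d \right)} = \left(-22 - -6\right) - l = \left(-22 + 6\right) - l = -16 - l$)
$\sqrt{-352498 + 2278498} - q{\left(z{\left(7 \right)},X \right)} = \sqrt{-352498 + 2278498} - \left(-16 - 10 \cdot 7\right) = \sqrt{1926000} - \left(-16 - 70\right) = 60 \sqrt{535} - \left(-16 - 70\right) = 60 \sqrt{535} - -86 = 60 \sqrt{535} + 86 = 86 + 60 \sqrt{535}$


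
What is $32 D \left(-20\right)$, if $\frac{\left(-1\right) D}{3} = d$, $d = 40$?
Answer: $76800$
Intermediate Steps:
$D = -120$ ($D = \left(-3\right) 40 = -120$)
$32 D \left(-20\right) = 32 \left(-120\right) \left(-20\right) = \left(-3840\right) \left(-20\right) = 76800$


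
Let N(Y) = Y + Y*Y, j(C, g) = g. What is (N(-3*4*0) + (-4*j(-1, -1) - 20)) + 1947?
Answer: 1931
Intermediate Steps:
N(Y) = Y + Y**2
(N(-3*4*0) + (-4*j(-1, -1) - 20)) + 1947 = ((-3*4*0)*(1 - 3*4*0) + (-4*(-1) - 20)) + 1947 = ((-12*0)*(1 - 12*0) + (4 - 20)) + 1947 = (0*(1 + 0) - 16) + 1947 = (0*1 - 16) + 1947 = (0 - 16) + 1947 = -16 + 1947 = 1931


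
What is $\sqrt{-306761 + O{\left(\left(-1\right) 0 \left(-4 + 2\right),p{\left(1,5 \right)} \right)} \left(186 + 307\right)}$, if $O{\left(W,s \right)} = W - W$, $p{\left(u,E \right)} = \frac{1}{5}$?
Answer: $i \sqrt{306761} \approx 553.86 i$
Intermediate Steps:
$p{\left(u,E \right)} = \frac{1}{5}$
$O{\left(W,s \right)} = 0$
$\sqrt{-306761 + O{\left(\left(-1\right) 0 \left(-4 + 2\right),p{\left(1,5 \right)} \right)} \left(186 + 307\right)} = \sqrt{-306761 + 0 \left(186 + 307\right)} = \sqrt{-306761 + 0 \cdot 493} = \sqrt{-306761 + 0} = \sqrt{-306761} = i \sqrt{306761}$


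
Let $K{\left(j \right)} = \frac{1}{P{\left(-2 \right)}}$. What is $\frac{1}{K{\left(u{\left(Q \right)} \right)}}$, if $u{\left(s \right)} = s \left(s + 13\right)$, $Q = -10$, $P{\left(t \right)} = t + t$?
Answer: $-4$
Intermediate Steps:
$P{\left(t \right)} = 2 t$
$u{\left(s \right)} = s \left(13 + s\right)$
$K{\left(j \right)} = - \frac{1}{4}$ ($K{\left(j \right)} = \frac{1}{2 \left(-2\right)} = \frac{1}{-4} = - \frac{1}{4}$)
$\frac{1}{K{\left(u{\left(Q \right)} \right)}} = \frac{1}{- \frac{1}{4}} = -4$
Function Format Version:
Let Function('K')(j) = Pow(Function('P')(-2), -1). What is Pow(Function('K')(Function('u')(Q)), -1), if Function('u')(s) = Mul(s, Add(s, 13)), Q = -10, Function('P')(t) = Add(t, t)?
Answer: -4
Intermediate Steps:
Function('P')(t) = Mul(2, t)
Function('u')(s) = Mul(s, Add(13, s))
Function('K')(j) = Rational(-1, 4) (Function('K')(j) = Pow(Mul(2, -2), -1) = Pow(-4, -1) = Rational(-1, 4))
Pow(Function('K')(Function('u')(Q)), -1) = Pow(Rational(-1, 4), -1) = -4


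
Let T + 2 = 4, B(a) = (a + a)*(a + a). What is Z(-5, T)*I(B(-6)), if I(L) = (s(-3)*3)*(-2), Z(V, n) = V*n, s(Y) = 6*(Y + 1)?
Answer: -720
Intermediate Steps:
s(Y) = 6 + 6*Y (s(Y) = 6*(1 + Y) = 6 + 6*Y)
B(a) = 4*a**2 (B(a) = (2*a)*(2*a) = 4*a**2)
T = 2 (T = -2 + 4 = 2)
I(L) = 72 (I(L) = ((6 + 6*(-3))*3)*(-2) = ((6 - 18)*3)*(-2) = -12*3*(-2) = -36*(-2) = 72)
Z(-5, T)*I(B(-6)) = -5*2*72 = -10*72 = -720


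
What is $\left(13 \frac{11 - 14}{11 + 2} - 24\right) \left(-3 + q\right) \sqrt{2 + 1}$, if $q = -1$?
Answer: $108 \sqrt{3} \approx 187.06$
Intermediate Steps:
$\left(13 \frac{11 - 14}{11 + 2} - 24\right) \left(-3 + q\right) \sqrt{2 + 1} = \left(13 \frac{11 - 14}{11 + 2} - 24\right) \left(-3 - 1\right) \sqrt{2 + 1} = \left(13 \left(- \frac{3}{13}\right) - 24\right) \left(- 4 \sqrt{3}\right) = \left(-3 - 24\right) \left(- 4 \sqrt{3}\right) = - 27 \left(- 4 \sqrt{3}\right) = 108 \sqrt{3}$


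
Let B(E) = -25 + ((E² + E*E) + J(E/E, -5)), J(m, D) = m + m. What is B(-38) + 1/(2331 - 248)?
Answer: 5967796/2083 ≈ 2865.0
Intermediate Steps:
J(m, D) = 2*m
B(E) = -23 + 2*E² (B(E) = -25 + ((E² + E*E) + 2*(E/E)) = -25 + ((E² + E²) + 2*1) = -25 + (2*E² + 2) = -25 + (2 + 2*E²) = -23 + 2*E²)
B(-38) + 1/(2331 - 248) = (-23 + 2*(-38)²) + 1/(2331 - 248) = (-23 + 2*1444) + 1/2083 = (-23 + 2888) + 1/2083 = 2865 + 1/2083 = 5967796/2083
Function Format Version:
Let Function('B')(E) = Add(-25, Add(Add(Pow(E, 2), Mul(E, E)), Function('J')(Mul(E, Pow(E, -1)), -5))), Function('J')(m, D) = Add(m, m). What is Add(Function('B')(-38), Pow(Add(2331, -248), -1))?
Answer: Rational(5967796, 2083) ≈ 2865.0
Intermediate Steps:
Function('J')(m, D) = Mul(2, m)
Function('B')(E) = Add(-23, Mul(2, Pow(E, 2))) (Function('B')(E) = Add(-25, Add(Add(Pow(E, 2), Mul(E, E)), Mul(2, Mul(E, Pow(E, -1))))) = Add(-25, Add(Add(Pow(E, 2), Pow(E, 2)), Mul(2, 1))) = Add(-25, Add(Mul(2, Pow(E, 2)), 2)) = Add(-25, Add(2, Mul(2, Pow(E, 2)))) = Add(-23, Mul(2, Pow(E, 2))))
Add(Function('B')(-38), Pow(Add(2331, -248), -1)) = Add(Add(-23, Mul(2, Pow(-38, 2))), Pow(Add(2331, -248), -1)) = Add(Add(-23, Mul(2, 1444)), Pow(2083, -1)) = Add(Add(-23, 2888), Rational(1, 2083)) = Add(2865, Rational(1, 2083)) = Rational(5967796, 2083)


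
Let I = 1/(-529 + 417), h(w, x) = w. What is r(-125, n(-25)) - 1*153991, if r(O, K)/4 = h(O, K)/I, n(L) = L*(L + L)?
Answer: -97991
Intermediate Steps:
n(L) = 2*L**2 (n(L) = L*(2*L) = 2*L**2)
I = -1/112 (I = 1/(-112) = -1/112 ≈ -0.0089286)
r(O, K) = -448*O (r(O, K) = 4*(O/(-1/112)) = 4*(O*(-112)) = 4*(-112*O) = -448*O)
r(-125, n(-25)) - 1*153991 = -448*(-125) - 1*153991 = 56000 - 153991 = -97991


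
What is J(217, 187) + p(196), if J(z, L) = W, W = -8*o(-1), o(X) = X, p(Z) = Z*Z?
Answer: 38424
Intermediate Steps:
p(Z) = Z²
W = 8 (W = -8*(-1) = 8)
J(z, L) = 8
J(217, 187) + p(196) = 8 + 196² = 8 + 38416 = 38424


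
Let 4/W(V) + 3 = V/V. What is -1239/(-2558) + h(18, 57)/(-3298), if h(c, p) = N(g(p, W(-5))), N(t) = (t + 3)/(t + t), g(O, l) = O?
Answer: 38806319/80144698 ≈ 0.48420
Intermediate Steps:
W(V) = -2 (W(V) = 4/(-3 + V/V) = 4/(-3 + 1) = 4/(-2) = 4*(-½) = -2)
N(t) = (3 + t)/(2*t) (N(t) = (3 + t)/((2*t)) = (3 + t)*(1/(2*t)) = (3 + t)/(2*t))
h(c, p) = (3 + p)/(2*p)
-1239/(-2558) + h(18, 57)/(-3298) = -1239/(-2558) + ((½)*(3 + 57)/57)/(-3298) = -1239*(-1/2558) + ((½)*(1/57)*60)*(-1/3298) = 1239/2558 + (10/19)*(-1/3298) = 1239/2558 - 5/31331 = 38806319/80144698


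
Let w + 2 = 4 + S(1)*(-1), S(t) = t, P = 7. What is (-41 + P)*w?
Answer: -34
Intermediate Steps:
w = 1 (w = -2 + (4 + 1*(-1)) = -2 + (4 - 1) = -2 + 3 = 1)
(-41 + P)*w = (-41 + 7)*1 = -34*1 = -34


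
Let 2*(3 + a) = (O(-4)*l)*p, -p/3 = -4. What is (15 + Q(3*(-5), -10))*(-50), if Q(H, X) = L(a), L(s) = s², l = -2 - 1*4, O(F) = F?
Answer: -994800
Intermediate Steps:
p = 12 (p = -3*(-4) = 12)
l = -6 (l = -2 - 4 = -6)
a = 141 (a = -3 + (-4*(-6)*12)/2 = -3 + (24*12)/2 = -3 + (½)*288 = -3 + 144 = 141)
Q(H, X) = 19881 (Q(H, X) = 141² = 19881)
(15 + Q(3*(-5), -10))*(-50) = (15 + 19881)*(-50) = 19896*(-50) = -994800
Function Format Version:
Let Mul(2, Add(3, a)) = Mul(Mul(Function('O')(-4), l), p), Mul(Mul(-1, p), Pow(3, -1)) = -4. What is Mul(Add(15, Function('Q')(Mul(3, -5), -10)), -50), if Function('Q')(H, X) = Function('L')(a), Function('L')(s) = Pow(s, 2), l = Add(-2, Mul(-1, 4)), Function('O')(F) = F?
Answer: -994800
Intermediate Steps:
p = 12 (p = Mul(-3, -4) = 12)
l = -6 (l = Add(-2, -4) = -6)
a = 141 (a = Add(-3, Mul(Rational(1, 2), Mul(Mul(-4, -6), 12))) = Add(-3, Mul(Rational(1, 2), Mul(24, 12))) = Add(-3, Mul(Rational(1, 2), 288)) = Add(-3, 144) = 141)
Function('Q')(H, X) = 19881 (Function('Q')(H, X) = Pow(141, 2) = 19881)
Mul(Add(15, Function('Q')(Mul(3, -5), -10)), -50) = Mul(Add(15, 19881), -50) = Mul(19896, -50) = -994800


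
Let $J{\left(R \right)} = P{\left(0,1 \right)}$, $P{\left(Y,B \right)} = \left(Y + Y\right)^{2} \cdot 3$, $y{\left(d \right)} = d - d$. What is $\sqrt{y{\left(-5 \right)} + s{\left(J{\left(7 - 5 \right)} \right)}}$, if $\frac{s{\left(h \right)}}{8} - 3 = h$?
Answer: $2 \sqrt{6} \approx 4.899$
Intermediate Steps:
$y{\left(d \right)} = 0$
$P{\left(Y,B \right)} = 12 Y^{2}$ ($P{\left(Y,B \right)} = \left(2 Y\right)^{2} \cdot 3 = 4 Y^{2} \cdot 3 = 12 Y^{2}$)
$J{\left(R \right)} = 0$ ($J{\left(R \right)} = 12 \cdot 0^{2} = 12 \cdot 0 = 0$)
$s{\left(h \right)} = 24 + 8 h$
$\sqrt{y{\left(-5 \right)} + s{\left(J{\left(7 - 5 \right)} \right)}} = \sqrt{0 + \left(24 + 8 \cdot 0\right)} = \sqrt{0 + \left(24 + 0\right)} = \sqrt{0 + 24} = \sqrt{24} = 2 \sqrt{6}$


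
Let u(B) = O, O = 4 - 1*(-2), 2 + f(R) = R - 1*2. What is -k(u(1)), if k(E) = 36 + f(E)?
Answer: -38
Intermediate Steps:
f(R) = -4 + R (f(R) = -2 + (R - 1*2) = -2 + (R - 2) = -2 + (-2 + R) = -4 + R)
O = 6 (O = 4 + 2 = 6)
u(B) = 6
k(E) = 32 + E (k(E) = 36 + (-4 + E) = 32 + E)
-k(u(1)) = -(32 + 6) = -1*38 = -38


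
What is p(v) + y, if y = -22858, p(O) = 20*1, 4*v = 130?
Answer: -22838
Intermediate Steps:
v = 65/2 (v = (¼)*130 = 65/2 ≈ 32.500)
p(O) = 20
p(v) + y = 20 - 22858 = -22838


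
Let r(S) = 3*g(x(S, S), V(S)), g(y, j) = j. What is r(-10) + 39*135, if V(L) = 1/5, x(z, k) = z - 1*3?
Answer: 26328/5 ≈ 5265.6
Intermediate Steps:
x(z, k) = -3 + z (x(z, k) = z - 3 = -3 + z)
V(L) = ⅕
r(S) = ⅗ (r(S) = 3*(⅕) = ⅗)
r(-10) + 39*135 = ⅗ + 39*135 = ⅗ + 5265 = 26328/5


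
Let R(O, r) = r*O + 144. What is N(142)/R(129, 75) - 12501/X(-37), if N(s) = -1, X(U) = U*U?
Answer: -122748688/13442211 ≈ -9.1316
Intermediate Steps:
X(U) = U²
R(O, r) = 144 + O*r (R(O, r) = O*r + 144 = 144 + O*r)
N(142)/R(129, 75) - 12501/X(-37) = -1/(144 + 129*75) - 12501/((-37)²) = -1/(144 + 9675) - 12501/1369 = -1/9819 - 12501*1/1369 = -1*1/9819 - 12501/1369 = -1/9819 - 12501/1369 = -122748688/13442211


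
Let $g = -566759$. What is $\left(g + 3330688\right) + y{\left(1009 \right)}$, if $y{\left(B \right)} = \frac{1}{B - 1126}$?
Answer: $\frac{323379692}{117} \approx 2.7639 \cdot 10^{6}$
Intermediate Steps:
$y{\left(B \right)} = \frac{1}{-1126 + B}$
$\left(g + 3330688\right) + y{\left(1009 \right)} = \left(-566759 + 3330688\right) + \frac{1}{-1126 + 1009} = 2763929 + \frac{1}{-117} = 2763929 - \frac{1}{117} = \frac{323379692}{117}$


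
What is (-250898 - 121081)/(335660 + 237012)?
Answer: -371979/572672 ≈ -0.64955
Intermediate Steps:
(-250898 - 121081)/(335660 + 237012) = -371979/572672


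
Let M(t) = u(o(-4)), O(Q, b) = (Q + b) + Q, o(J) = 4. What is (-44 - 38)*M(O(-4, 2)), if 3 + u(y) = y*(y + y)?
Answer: -2378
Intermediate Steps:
u(y) = -3 + 2*y² (u(y) = -3 + y*(y + y) = -3 + y*(2*y) = -3 + 2*y²)
O(Q, b) = b + 2*Q
M(t) = 29 (M(t) = -3 + 2*4² = -3 + 2*16 = -3 + 32 = 29)
(-44 - 38)*M(O(-4, 2)) = (-44 - 38)*29 = -82*29 = -2378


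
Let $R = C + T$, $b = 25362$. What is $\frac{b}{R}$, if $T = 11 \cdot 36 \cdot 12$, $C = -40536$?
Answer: $- \frac{1409}{1988} \approx -0.70875$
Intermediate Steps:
$T = 4752$ ($T = 396 \cdot 12 = 4752$)
$R = -35784$ ($R = -40536 + 4752 = -35784$)
$\frac{b}{R} = \frac{25362}{-35784} = 25362 \left(- \frac{1}{35784}\right) = - \frac{1409}{1988}$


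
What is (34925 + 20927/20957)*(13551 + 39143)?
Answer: 38569065145488/20957 ≈ 1.8404e+9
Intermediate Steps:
(34925 + 20927/20957)*(13551 + 39143) = (34925 + 20927*(1/20957))*52694 = (34925 + 20927/20957)*52694 = (731944152/20957)*52694 = 38569065145488/20957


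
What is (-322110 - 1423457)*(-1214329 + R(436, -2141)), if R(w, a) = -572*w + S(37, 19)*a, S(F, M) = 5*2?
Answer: 2592395664277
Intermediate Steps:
S(F, M) = 10
R(w, a) = -572*w + 10*a
(-322110 - 1423457)*(-1214329 + R(436, -2141)) = (-322110 - 1423457)*(-1214329 + (-572*436 + 10*(-2141))) = -1745567*(-1214329 + (-249392 - 21410)) = -1745567*(-1214329 - 270802) = -1745567*(-1485131) = 2592395664277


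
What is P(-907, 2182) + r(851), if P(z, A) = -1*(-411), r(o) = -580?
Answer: -169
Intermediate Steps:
P(z, A) = 411
P(-907, 2182) + r(851) = 411 - 580 = -169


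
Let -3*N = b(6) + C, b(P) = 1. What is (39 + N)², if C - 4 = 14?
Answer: 9604/9 ≈ 1067.1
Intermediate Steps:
C = 18 (C = 4 + 14 = 18)
N = -19/3 (N = -(1 + 18)/3 = -⅓*19 = -19/3 ≈ -6.3333)
(39 + N)² = (39 - 19/3)² = (98/3)² = 9604/9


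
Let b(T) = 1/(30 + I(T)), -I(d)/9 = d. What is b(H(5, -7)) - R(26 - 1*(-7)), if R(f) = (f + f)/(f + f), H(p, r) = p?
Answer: -16/15 ≈ -1.0667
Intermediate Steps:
I(d) = -9*d
R(f) = 1 (R(f) = (2*f)/((2*f)) = (2*f)*(1/(2*f)) = 1)
b(T) = 1/(30 - 9*T)
b(H(5, -7)) - R(26 - 1*(-7)) = -1/(-30 + 9*5) - 1*1 = -1/(-30 + 45) - 1 = -1/15 - 1 = -16/15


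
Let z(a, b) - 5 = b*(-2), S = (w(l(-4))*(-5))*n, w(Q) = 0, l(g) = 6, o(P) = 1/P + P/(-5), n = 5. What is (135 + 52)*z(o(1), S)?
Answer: 935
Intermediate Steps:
o(P) = 1/P - P/5 (o(P) = 1/P + P*(-⅕) = 1/P - P/5)
S = 0 (S = (0*(-5))*5 = 0*5 = 0)
z(a, b) = 5 - 2*b (z(a, b) = 5 + b*(-2) = 5 - 2*b)
(135 + 52)*z(o(1), S) = (135 + 52)*(5 - 2*0) = 187*(5 + 0) = 187*5 = 935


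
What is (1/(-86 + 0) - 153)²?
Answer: 173159281/7396 ≈ 23413.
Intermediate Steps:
(1/(-86 + 0) - 153)² = (1/(-86) - 153)² = (-1/86 - 153)² = (-13159/86)² = 173159281/7396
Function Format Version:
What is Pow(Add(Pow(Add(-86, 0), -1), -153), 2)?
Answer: Rational(173159281, 7396) ≈ 23413.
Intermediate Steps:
Pow(Add(Pow(Add(-86, 0), -1), -153), 2) = Pow(Add(Pow(-86, -1), -153), 2) = Pow(Add(Rational(-1, 86), -153), 2) = Pow(Rational(-13159, 86), 2) = Rational(173159281, 7396)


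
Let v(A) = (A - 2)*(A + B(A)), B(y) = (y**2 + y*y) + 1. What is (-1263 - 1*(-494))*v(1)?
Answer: 3076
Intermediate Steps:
B(y) = 1 + 2*y**2 (B(y) = (y**2 + y**2) + 1 = 2*y**2 + 1 = 1 + 2*y**2)
v(A) = (-2 + A)*(1 + A + 2*A**2) (v(A) = (A - 2)*(A + (1 + 2*A**2)) = (-2 + A)*(1 + A + 2*A**2))
(-1263 - 1*(-494))*v(1) = (-1263 - 1*(-494))*(-2 - 1*1 - 3*1**2 + 2*1**3) = (-1263 + 494)*(-2 - 1 - 3*1 + 2*1) = -769*(-2 - 1 - 3 + 2) = -769*(-4) = 3076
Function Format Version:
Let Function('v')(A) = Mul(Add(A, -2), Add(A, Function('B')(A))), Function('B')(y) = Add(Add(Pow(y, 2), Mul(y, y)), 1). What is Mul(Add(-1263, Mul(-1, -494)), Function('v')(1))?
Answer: 3076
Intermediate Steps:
Function('B')(y) = Add(1, Mul(2, Pow(y, 2))) (Function('B')(y) = Add(Add(Pow(y, 2), Pow(y, 2)), 1) = Add(Mul(2, Pow(y, 2)), 1) = Add(1, Mul(2, Pow(y, 2))))
Function('v')(A) = Mul(Add(-2, A), Add(1, A, Mul(2, Pow(A, 2)))) (Function('v')(A) = Mul(Add(A, -2), Add(A, Add(1, Mul(2, Pow(A, 2))))) = Mul(Add(-2, A), Add(1, A, Mul(2, Pow(A, 2)))))
Mul(Add(-1263, Mul(-1, -494)), Function('v')(1)) = Mul(Add(-1263, Mul(-1, -494)), Add(-2, Mul(-1, 1), Mul(-3, Pow(1, 2)), Mul(2, Pow(1, 3)))) = Mul(Add(-1263, 494), Add(-2, -1, Mul(-3, 1), Mul(2, 1))) = Mul(-769, Add(-2, -1, -3, 2)) = Mul(-769, -4) = 3076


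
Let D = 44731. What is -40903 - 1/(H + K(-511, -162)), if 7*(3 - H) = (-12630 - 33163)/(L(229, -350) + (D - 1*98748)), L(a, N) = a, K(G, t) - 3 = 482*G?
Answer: -3793116411551171/92734430529 ≈ -40903.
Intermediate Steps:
K(G, t) = 3 + 482*G
H = 1083755/376516 (H = 3 - (-12630 - 33163)/(7*(229 + (44731 - 1*98748))) = 3 - (-45793)/(7*(229 + (44731 - 98748))) = 3 - (-45793)/(7*(229 - 54017)) = 3 - (-45793)/(7*(-53788)) = 3 - (-45793)*(-1)/(7*53788) = 3 - 1/7*45793/53788 = 3 - 45793/376516 = 1083755/376516 ≈ 2.8784)
-40903 - 1/(H + K(-511, -162)) = -40903 - 1/(1083755/376516 + (3 + 482*(-511))) = -40903 - 1/(1083755/376516 + (3 - 246302)) = -40903 - 1/(1083755/376516 - 246299) = -40903 - 1/(-92734430529/376516) = -40903 - 1*(-376516/92734430529) = -40903 + 376516/92734430529 = -3793116411551171/92734430529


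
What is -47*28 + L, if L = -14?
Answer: -1330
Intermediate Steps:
-47*28 + L = -47*28 - 14 = -1316 - 14 = -1330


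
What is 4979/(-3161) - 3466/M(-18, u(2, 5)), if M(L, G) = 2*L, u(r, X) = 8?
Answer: 5388391/56898 ≈ 94.703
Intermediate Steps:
4979/(-3161) - 3466/M(-18, u(2, 5)) = 4979/(-3161) - 3466/(2*(-18)) = 4979*(-1/3161) - 3466/(-36) = -4979/3161 - 3466*(-1/36) = -4979/3161 + 1733/18 = 5388391/56898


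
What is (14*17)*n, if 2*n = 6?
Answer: 714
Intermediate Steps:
n = 3 (n = (½)*6 = 3)
(14*17)*n = (14*17)*3 = 238*3 = 714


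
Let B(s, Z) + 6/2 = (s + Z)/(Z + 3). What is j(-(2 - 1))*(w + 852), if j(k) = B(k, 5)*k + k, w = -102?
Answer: 1125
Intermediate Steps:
B(s, Z) = -3 + (Z + s)/(3 + Z) (B(s, Z) = -3 + (s + Z)/(Z + 3) = -3 + (Z + s)/(3 + Z))
j(k) = k + k*(-19/8 + k/8) (j(k) = ((-9 + k - 2*5)/(3 + 5))*k + k = ((-9 + k - 10)/8)*k + k = ((-19 + k)/8)*k + k = (-19/8 + k/8)*k + k = k*(-19/8 + k/8) + k = k + k*(-19/8 + k/8))
j(-(2 - 1))*(w + 852) = ((-(2 - 1))*(-11 - (2 - 1))/8)*(-102 + 852) = ((-1*1)*(-11 - 1*1)/8)*750 = ((⅛)*(-1)*(-11 - 1))*750 = ((⅛)*(-1)*(-12))*750 = (3/2)*750 = 1125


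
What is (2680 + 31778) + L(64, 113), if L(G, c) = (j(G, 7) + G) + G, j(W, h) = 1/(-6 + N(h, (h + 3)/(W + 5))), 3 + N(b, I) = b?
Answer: 69171/2 ≈ 34586.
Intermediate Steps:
N(b, I) = -3 + b
j(W, h) = 1/(-9 + h) (j(W, h) = 1/(-6 + (-3 + h)) = 1/(-9 + h))
L(G, c) = -1/2 + 2*G (L(G, c) = (1/(-9 + 7) + G) + G = (1/(-2) + G) + G = (-1/2 + G) + G = -1/2 + 2*G)
(2680 + 31778) + L(64, 113) = (2680 + 31778) + (-1/2 + 2*64) = 34458 + (-1/2 + 128) = 34458 + 255/2 = 69171/2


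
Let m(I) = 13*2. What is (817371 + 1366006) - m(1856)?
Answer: 2183351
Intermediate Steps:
m(I) = 26
(817371 + 1366006) - m(1856) = (817371 + 1366006) - 1*26 = 2183377 - 26 = 2183351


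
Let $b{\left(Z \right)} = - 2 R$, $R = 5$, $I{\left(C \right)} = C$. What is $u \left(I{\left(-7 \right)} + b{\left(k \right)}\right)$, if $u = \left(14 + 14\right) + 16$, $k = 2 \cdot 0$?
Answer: $-748$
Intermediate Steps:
$k = 0$
$u = 44$ ($u = 28 + 16 = 44$)
$b{\left(Z \right)} = -10$ ($b{\left(Z \right)} = \left(-2\right) 5 = -10$)
$u \left(I{\left(-7 \right)} + b{\left(k \right)}\right) = 44 \left(-7 - 10\right) = 44 \left(-17\right) = -748$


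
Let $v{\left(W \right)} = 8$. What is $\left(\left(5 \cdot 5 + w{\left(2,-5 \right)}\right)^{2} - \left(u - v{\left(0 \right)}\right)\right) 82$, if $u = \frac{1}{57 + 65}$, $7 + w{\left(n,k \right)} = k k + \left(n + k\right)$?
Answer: $\frac{8043175}{61} \approx 1.3186 \cdot 10^{5}$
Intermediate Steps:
$w{\left(n,k \right)} = -7 + k + n + k^{2}$ ($w{\left(n,k \right)} = -7 + \left(k k + \left(n + k\right)\right) = -7 + \left(k^{2} + \left(k + n\right)\right) = -7 + \left(k + n + k^{2}\right) = -7 + k + n + k^{2}$)
$u = \frac{1}{122} \approx 0.0081967$
$\left(\left(5 \cdot 5 + w{\left(2,-5 \right)}\right)^{2} - \left(u - v{\left(0 \right)}\right)\right) 82 = \left(\left(5 \cdot 5 + \left(-7 - 5 + 2 + \left(-5\right)^{2}\right)\right)^{2} + \left(8 - \frac{1}{122}\right)\right) 82 = \left(\left(25 + \left(-7 - 5 + 2 + 25\right)\right)^{2} + \left(8 - \frac{1}{122}\right)\right) 82 = \left(\left(25 + 15\right)^{2} + \frac{975}{122}\right) 82 = \left(40^{2} + \frac{975}{122}\right) 82 = \left(1600 + \frac{975}{122}\right) 82 = \frac{196175}{122} \cdot 82 = \frac{8043175}{61}$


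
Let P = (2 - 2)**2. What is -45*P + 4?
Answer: 4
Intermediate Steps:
P = 0 (P = 0**2 = 0)
-45*P + 4 = -45*0 + 4 = 0 + 4 = 4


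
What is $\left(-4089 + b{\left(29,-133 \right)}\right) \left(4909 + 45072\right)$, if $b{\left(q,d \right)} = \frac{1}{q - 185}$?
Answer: $- \frac{31882130185}{156} \approx -2.0437 \cdot 10^{8}$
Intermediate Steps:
$b{\left(q,d \right)} = \frac{1}{-185 + q}$
$\left(-4089 + b{\left(29,-133 \right)}\right) \left(4909 + 45072\right) = \left(-4089 + \frac{1}{-185 + 29}\right) \left(4909 + 45072\right) = \left(-4089 + \frac{1}{-156}\right) 49981 = \left(-4089 - \frac{1}{156}\right) 49981 = \left(- \frac{637885}{156}\right) 49981 = - \frac{31882130185}{156}$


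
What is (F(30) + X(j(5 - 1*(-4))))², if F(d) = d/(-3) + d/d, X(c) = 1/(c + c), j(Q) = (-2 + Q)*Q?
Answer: 1283689/15876 ≈ 80.857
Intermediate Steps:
j(Q) = Q*(-2 + Q)
X(c) = 1/(2*c)
F(d) = 1 - d/3 (F(d) = d*(-⅓) + 1 = -d/3 + 1 = 1 - d/3)
(F(30) + X(j(5 - 1*(-4))))² = ((1 - ⅓*30) + 1/(2*(((5 - 1*(-4))*(-2 + (5 - 1*(-4)))))))² = ((1 - 10) + 1/(2*(((5 + 4)*(-2 + (5 + 4))))))² = (-9 + 1/(2*((9*(-2 + 9)))))² = (-9 + 1/(2*((9*7))))² = (-9 + (½)/63)² = (-9 + (½)*(1/63))² = (-9 + 1/126)² = (-1133/126)² = 1283689/15876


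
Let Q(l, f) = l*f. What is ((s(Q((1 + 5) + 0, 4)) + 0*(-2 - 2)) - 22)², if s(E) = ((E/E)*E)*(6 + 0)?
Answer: 14884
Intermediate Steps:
Q(l, f) = f*l
s(E) = 6*E (s(E) = (1*E)*6 = E*6 = 6*E)
((s(Q((1 + 5) + 0, 4)) + 0*(-2 - 2)) - 22)² = ((6*(4*((1 + 5) + 0)) + 0*(-2 - 2)) - 22)² = ((6*(4*(6 + 0)) + 0*(-4)) - 22)² = ((6*(4*6) + 0) - 22)² = ((6*24 + 0) - 22)² = ((144 + 0) - 22)² = (144 - 22)² = 122² = 14884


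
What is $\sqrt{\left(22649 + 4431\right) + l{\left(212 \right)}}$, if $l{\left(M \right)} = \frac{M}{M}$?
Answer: $3 \sqrt{3009} \approx 164.56$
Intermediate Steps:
$l{\left(M \right)} = 1$
$\sqrt{\left(22649 + 4431\right) + l{\left(212 \right)}} = \sqrt{\left(22649 + 4431\right) + 1} = \sqrt{27080 + 1} = \sqrt{27081} = 3 \sqrt{3009}$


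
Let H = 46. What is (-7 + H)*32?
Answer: 1248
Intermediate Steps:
(-7 + H)*32 = (-7 + 46)*32 = 39*32 = 1248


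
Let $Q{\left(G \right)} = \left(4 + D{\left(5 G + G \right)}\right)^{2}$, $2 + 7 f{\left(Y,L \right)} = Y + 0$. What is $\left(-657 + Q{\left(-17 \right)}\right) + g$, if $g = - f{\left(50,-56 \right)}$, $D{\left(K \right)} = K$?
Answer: $\frac{62581}{7} \approx 8940.1$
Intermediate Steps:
$f{\left(Y,L \right)} = - \frac{2}{7} + \frac{Y}{7}$ ($f{\left(Y,L \right)} = - \frac{2}{7} + \frac{Y + 0}{7} = - \frac{2}{7} + \frac{Y}{7}$)
$g = - \frac{48}{7}$ ($g = - (- \frac{2}{7} + \frac{1}{7} \cdot 50) = - (- \frac{2}{7} + \frac{50}{7}) = \left(-1\right) \frac{48}{7} = - \frac{48}{7} \approx -6.8571$)
$Q{\left(G \right)} = \left(4 + 6 G\right)^{2}$ ($Q{\left(G \right)} = \left(4 + \left(5 G + G\right)\right)^{2} = \left(4 + 6 G\right)^{2}$)
$\left(-657 + Q{\left(-17 \right)}\right) + g = \left(-657 + 4 \left(2 + 3 \left(-17\right)\right)^{2}\right) - \frac{48}{7} = \left(-657 + 4 \left(2 - 51\right)^{2}\right) - \frac{48}{7} = \left(-657 + 4 \left(-49\right)^{2}\right) - \frac{48}{7} = \left(-657 + 4 \cdot 2401\right) - \frac{48}{7} = \left(-657 + 9604\right) - \frac{48}{7} = 8947 - \frac{48}{7} = \frac{62581}{7}$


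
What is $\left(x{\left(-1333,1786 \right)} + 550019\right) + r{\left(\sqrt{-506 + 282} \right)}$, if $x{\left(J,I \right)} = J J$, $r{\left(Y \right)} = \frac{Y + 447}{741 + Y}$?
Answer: $\frac{1278182530391}{549305} + \frac{1176 i \sqrt{14}}{549305} \approx 2.3269 \cdot 10^{6} + 0.0080105 i$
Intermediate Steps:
$r{\left(Y \right)} = \frac{447 + Y}{741 + Y}$
$x{\left(J,I \right)} = J^{2}$
$\left(x{\left(-1333,1786 \right)} + 550019\right) + r{\left(\sqrt{-506 + 282} \right)} = \left(\left(-1333\right)^{2} + 550019\right) + \frac{447 + \sqrt{-506 + 282}}{741 + \sqrt{-506 + 282}} = \left(1776889 + 550019\right) + \frac{447 + \sqrt{-224}}{741 + \sqrt{-224}} = 2326908 + \frac{447 + 4 i \sqrt{14}}{741 + 4 i \sqrt{14}}$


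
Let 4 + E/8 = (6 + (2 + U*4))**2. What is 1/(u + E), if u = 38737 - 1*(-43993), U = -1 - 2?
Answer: 1/82826 ≈ 1.2074e-5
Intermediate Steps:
U = -3
u = 82730 (u = 38737 + 43993 = 82730)
E = 96 (E = -32 + 8*(6 + (2 - 3*4))**2 = -32 + 8*(6 + (2 - 12))**2 = -32 + 8*(6 - 10)**2 = -32 + 8*(-4)**2 = -32 + 8*16 = -32 + 128 = 96)
1/(u + E) = 1/(82730 + 96) = 1/82826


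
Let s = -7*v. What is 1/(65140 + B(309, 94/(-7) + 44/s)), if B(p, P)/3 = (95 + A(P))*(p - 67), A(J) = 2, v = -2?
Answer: 1/135562 ≈ 7.3767e-6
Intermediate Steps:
s = 14 (s = -7*(-2) = 14)
B(p, P) = -19497 + 291*p (B(p, P) = 3*((95 + 2)*(p - 67)) = 3*(97*(-67 + p)) = 3*(-6499 + 97*p) = -19497 + 291*p)
1/(65140 + B(309, 94/(-7) + 44/s)) = 1/(65140 + (-19497 + 291*309)) = 1/(65140 + (-19497 + 89919)) = 1/(65140 + 70422) = 1/135562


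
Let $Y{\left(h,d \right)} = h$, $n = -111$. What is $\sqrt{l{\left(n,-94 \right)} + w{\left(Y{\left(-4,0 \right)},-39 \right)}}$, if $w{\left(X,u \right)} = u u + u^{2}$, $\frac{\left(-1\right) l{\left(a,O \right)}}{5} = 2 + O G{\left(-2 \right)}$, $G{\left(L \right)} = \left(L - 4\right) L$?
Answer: $4 \sqrt{542} \approx 93.124$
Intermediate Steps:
$G{\left(L \right)} = L \left(-4 + L\right)$ ($G{\left(L \right)} = \left(-4 + L\right) L = L \left(-4 + L\right)$)
$l{\left(a,O \right)} = -10 - 60 O$ ($l{\left(a,O \right)} = - 5 \left(2 + O \left(- 2 \left(-4 - 2\right)\right)\right) = - 5 \left(2 + O \left(\left(-2\right) \left(-6\right)\right)\right) = - 5 \left(2 + O 12\right) = - 5 \left(2 + 12 O\right) = -10 - 60 O$)
$w{\left(X,u \right)} = 2 u^{2}$ ($w{\left(X,u \right)} = u^{2} + u^{2} = 2 u^{2}$)
$\sqrt{l{\left(n,-94 \right)} + w{\left(Y{\left(-4,0 \right)},-39 \right)}} = \sqrt{\left(-10 - -5640\right) + 2 \left(-39\right)^{2}} = \sqrt{\left(-10 + 5640\right) + 2 \cdot 1521} = \sqrt{5630 + 3042} = \sqrt{8672} = 4 \sqrt{542}$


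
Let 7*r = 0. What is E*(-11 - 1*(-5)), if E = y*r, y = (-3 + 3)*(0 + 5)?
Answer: 0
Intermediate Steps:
r = 0 (r = (1/7)*0 = 0)
y = 0 (y = 0*5 = 0)
E = 0 (E = 0*0 = 0)
E*(-11 - 1*(-5)) = 0*(-11 - 1*(-5)) = 0*(-11 + 5) = 0*(-6) = 0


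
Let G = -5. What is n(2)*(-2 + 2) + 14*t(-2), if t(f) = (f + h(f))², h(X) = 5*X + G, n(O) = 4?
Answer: 4046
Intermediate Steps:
h(X) = -5 + 5*X (h(X) = 5*X - 5 = -5 + 5*X)
t(f) = (-5 + 6*f)² (t(f) = (f + (-5 + 5*f))² = (-5 + 6*f)²)
n(2)*(-2 + 2) + 14*t(-2) = 4*(-2 + 2) + 14*(-5 + 6*(-2))² = 4*0 + 14*(-5 - 12)² = 0 + 14*(-17)² = 0 + 14*289 = 0 + 4046 = 4046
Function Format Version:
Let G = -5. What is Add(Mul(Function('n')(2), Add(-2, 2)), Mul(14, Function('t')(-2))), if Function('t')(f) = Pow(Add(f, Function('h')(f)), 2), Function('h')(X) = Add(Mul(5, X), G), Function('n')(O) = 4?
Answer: 4046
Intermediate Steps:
Function('h')(X) = Add(-5, Mul(5, X)) (Function('h')(X) = Add(Mul(5, X), -5) = Add(-5, Mul(5, X)))
Function('t')(f) = Pow(Add(-5, Mul(6, f)), 2) (Function('t')(f) = Pow(Add(f, Add(-5, Mul(5, f))), 2) = Pow(Add(-5, Mul(6, f)), 2))
Add(Mul(Function('n')(2), Add(-2, 2)), Mul(14, Function('t')(-2))) = Add(Mul(4, Add(-2, 2)), Mul(14, Pow(Add(-5, Mul(6, -2)), 2))) = Add(Mul(4, 0), Mul(14, Pow(Add(-5, -12), 2))) = Add(0, Mul(14, Pow(-17, 2))) = Add(0, Mul(14, 289)) = Add(0, 4046) = 4046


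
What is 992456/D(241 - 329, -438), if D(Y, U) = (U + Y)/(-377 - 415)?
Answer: 393012576/263 ≈ 1.4943e+6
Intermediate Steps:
D(Y, U) = -U/792 - Y/792 (D(Y, U) = (U + Y)/(-792) = (U + Y)*(-1/792) = -U/792 - Y/792)
992456/D(241 - 329, -438) = 992456/(-1/792*(-438) - (241 - 329)/792) = 992456/(73/132 - 1/792*(-88)) = 992456/(73/132 + ⅑) = 992456/(263/396) = 992456*(396/263) = 393012576/263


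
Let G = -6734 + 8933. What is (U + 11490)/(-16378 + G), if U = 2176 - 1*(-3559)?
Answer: -17225/14179 ≈ -1.2148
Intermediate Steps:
U = 5735 (U = 2176 + 3559 = 5735)
G = 2199
(U + 11490)/(-16378 + G) = (5735 + 11490)/(-16378 + 2199) = 17225/(-14179) = 17225*(-1/14179) = -17225/14179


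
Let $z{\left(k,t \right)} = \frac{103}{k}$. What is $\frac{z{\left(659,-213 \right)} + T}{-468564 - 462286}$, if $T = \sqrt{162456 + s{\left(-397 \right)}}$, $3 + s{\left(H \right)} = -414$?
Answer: $- \frac{103}{613430150} - \frac{\sqrt{162039}}{930850} \approx -0.00043261$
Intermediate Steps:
$s{\left(H \right)} = -417$ ($s{\left(H \right)} = -3 - 414 = -417$)
$T = \sqrt{162039}$ ($T = \sqrt{162456 - 417} = \sqrt{162039} \approx 402.54$)
$\frac{z{\left(659,-213 \right)} + T}{-468564 - 462286} = \frac{\frac{103}{659} + \sqrt{162039}}{-468564 - 462286} = \frac{103 \cdot \frac{1}{659} + \sqrt{162039}}{-930850} = \left(\frac{103}{659} + \sqrt{162039}\right) \left(- \frac{1}{930850}\right) = - \frac{103}{613430150} - \frac{\sqrt{162039}}{930850}$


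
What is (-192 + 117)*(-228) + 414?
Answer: 17514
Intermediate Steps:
(-192 + 117)*(-228) + 414 = -75*(-228) + 414 = 17100 + 414 = 17514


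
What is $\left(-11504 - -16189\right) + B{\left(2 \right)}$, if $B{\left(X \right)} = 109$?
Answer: $4794$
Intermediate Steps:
$\left(-11504 - -16189\right) + B{\left(2 \right)} = \left(-11504 - -16189\right) + 109 = \left(-11504 + 16189\right) + 109 = 4685 + 109 = 4794$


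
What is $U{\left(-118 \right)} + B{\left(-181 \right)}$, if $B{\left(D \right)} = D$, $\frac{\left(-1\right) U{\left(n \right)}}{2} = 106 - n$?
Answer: $-629$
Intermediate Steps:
$U{\left(n \right)} = -212 + 2 n$ ($U{\left(n \right)} = - 2 \left(106 - n\right) = -212 + 2 n$)
$U{\left(-118 \right)} + B{\left(-181 \right)} = \left(-212 + 2 \left(-118\right)\right) - 181 = \left(-212 - 236\right) - 181 = -448 - 181 = -629$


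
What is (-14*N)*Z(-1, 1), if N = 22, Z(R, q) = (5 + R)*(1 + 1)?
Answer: -2464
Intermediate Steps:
Z(R, q) = 10 + 2*R (Z(R, q) = (5 + R)*2 = 10 + 2*R)
(-14*N)*Z(-1, 1) = (-14*22)*(10 + 2*(-1)) = -308*(10 - 2) = -308*8 = -2464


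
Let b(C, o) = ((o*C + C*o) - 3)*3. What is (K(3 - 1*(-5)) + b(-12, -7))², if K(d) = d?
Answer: 253009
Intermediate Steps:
b(C, o) = -9 + 6*C*o (b(C, o) = ((C*o + C*o) - 3)*3 = (2*C*o - 3)*3 = (-3 + 2*C*o)*3 = -9 + 6*C*o)
(K(3 - 1*(-5)) + b(-12, -7))² = ((3 - 1*(-5)) + (-9 + 6*(-12)*(-7)))² = ((3 + 5) + (-9 + 504))² = (8 + 495)² = 503² = 253009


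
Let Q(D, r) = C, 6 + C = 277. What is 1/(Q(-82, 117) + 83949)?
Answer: 1/84220 ≈ 1.1874e-5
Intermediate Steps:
C = 271 (C = -6 + 277 = 271)
Q(D, r) = 271
1/(Q(-82, 117) + 83949) = 1/(271 + 83949) = 1/84220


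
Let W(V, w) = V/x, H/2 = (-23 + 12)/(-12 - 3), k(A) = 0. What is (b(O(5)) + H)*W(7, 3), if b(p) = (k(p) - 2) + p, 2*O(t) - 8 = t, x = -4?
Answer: -1253/120 ≈ -10.442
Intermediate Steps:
O(t) = 4 + t/2
b(p) = -2 + p (b(p) = (0 - 2) + p = -2 + p)
H = 22/15 (H = 2*((-23 + 12)/(-12 - 3)) = 2*(-11/(-15)) = 2*(-11*(-1/15)) = 2*(11/15) = 22/15 ≈ 1.4667)
W(V, w) = -V/4 (W(V, w) = V/(-4) = V*(-¼) = -V/4)
(b(O(5)) + H)*W(7, 3) = ((-2 + (4 + (½)*5)) + 22/15)*(-¼*7) = ((-2 + (4 + 5/2)) + 22/15)*(-7/4) = ((-2 + 13/2) + 22/15)*(-7/4) = (9/2 + 22/15)*(-7/4) = (179/30)*(-7/4) = -1253/120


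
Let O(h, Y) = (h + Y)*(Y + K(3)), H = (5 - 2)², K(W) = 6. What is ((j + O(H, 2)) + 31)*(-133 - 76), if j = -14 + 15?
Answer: -25080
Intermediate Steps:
j = 1
H = 9 (H = 3² = 9)
O(h, Y) = (6 + Y)*(Y + h) (O(h, Y) = (h + Y)*(Y + 6) = (Y + h)*(6 + Y) = (6 + Y)*(Y + h))
((j + O(H, 2)) + 31)*(-133 - 76) = ((1 + (2² + 6*2 + 6*9 + 2*9)) + 31)*(-133 - 76) = ((1 + (4 + 12 + 54 + 18)) + 31)*(-209) = ((1 + 88) + 31)*(-209) = (89 + 31)*(-209) = 120*(-209) = -25080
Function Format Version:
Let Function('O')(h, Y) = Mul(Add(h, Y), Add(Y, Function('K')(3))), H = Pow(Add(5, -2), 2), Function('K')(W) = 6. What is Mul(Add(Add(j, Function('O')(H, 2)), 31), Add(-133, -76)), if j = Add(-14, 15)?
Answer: -25080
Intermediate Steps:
j = 1
H = 9 (H = Pow(3, 2) = 9)
Function('O')(h, Y) = Mul(Add(6, Y), Add(Y, h)) (Function('O')(h, Y) = Mul(Add(h, Y), Add(Y, 6)) = Mul(Add(Y, h), Add(6, Y)) = Mul(Add(6, Y), Add(Y, h)))
Mul(Add(Add(j, Function('O')(H, 2)), 31), Add(-133, -76)) = Mul(Add(Add(1, Add(Pow(2, 2), Mul(6, 2), Mul(6, 9), Mul(2, 9))), 31), Add(-133, -76)) = Mul(Add(Add(1, Add(4, 12, 54, 18)), 31), -209) = Mul(Add(Add(1, 88), 31), -209) = Mul(Add(89, 31), -209) = Mul(120, -209) = -25080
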